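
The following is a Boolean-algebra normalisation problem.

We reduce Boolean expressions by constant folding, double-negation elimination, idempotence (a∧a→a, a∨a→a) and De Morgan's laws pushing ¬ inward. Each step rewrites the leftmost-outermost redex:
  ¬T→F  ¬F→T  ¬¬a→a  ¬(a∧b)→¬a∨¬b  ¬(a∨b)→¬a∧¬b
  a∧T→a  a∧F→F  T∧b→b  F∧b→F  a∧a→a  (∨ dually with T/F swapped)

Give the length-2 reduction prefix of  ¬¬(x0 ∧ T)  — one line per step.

Answer: after 2 steps: x0

Derivation:
  start: ¬¬(x0 ∧ T)
  →1  x0 ∧ T
  →2  x0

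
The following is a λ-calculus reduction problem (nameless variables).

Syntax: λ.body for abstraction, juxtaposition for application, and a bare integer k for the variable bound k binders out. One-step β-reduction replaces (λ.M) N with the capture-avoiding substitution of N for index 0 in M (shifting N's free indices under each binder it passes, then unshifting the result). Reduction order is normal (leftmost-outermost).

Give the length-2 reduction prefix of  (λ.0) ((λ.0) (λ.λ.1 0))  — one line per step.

  start: (λ.0) ((λ.0) (λ.λ.1 0))
  step 1: (λ.0) (λ.λ.1 0)
  step 2: λ.λ.1 0

Answer: after 2 steps: λ.λ.1 0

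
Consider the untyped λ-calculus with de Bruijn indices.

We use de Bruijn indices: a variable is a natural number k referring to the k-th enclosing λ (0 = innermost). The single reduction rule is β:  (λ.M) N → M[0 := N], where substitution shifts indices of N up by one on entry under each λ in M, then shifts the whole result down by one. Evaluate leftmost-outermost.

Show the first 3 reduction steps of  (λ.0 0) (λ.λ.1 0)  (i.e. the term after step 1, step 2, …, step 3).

  start: (λ.0 0) (λ.λ.1 0)
  →1  (λ.λ.1 0) (λ.λ.1 0)
  →2  λ.(λ.λ.1 0) 0
  →3  λ.λ.1 0

Answer: after 3 steps: λ.λ.1 0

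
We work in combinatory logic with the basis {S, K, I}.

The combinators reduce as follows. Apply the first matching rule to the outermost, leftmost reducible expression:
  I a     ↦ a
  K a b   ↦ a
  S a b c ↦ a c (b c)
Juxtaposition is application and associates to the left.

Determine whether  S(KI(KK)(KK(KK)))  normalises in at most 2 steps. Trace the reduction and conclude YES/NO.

  start: S(KI(KK)(KK(KK)))
  [1] S(I(KK(KK)))
  [2] S(KK(KK))

Answer: NO — after 2 steps the term is S(KK(KK)), not yet normal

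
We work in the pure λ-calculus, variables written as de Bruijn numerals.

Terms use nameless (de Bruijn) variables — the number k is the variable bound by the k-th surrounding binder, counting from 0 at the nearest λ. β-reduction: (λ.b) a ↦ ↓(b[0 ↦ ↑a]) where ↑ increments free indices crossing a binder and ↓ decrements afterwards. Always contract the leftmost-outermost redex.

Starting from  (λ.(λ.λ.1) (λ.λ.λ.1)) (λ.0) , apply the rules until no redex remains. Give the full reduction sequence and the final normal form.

Answer: normal form = λ.λ.λ.λ.1  (in 2 steps)

Working:
  start: (λ.(λ.λ.1) (λ.λ.λ.1)) (λ.0)
  →1  (λ.λ.1) (λ.λ.λ.1)
  →2  λ.λ.λ.λ.1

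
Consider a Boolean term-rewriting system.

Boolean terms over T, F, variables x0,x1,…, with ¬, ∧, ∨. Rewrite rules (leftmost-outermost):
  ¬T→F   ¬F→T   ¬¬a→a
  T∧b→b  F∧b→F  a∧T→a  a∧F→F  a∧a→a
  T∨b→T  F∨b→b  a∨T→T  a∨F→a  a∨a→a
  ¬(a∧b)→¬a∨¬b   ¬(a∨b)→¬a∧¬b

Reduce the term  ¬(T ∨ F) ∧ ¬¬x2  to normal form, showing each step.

Answer: normal form = F  (in 4 steps)

Derivation:
  start: ¬(T ∨ F) ∧ ¬¬x2
  step 1: (¬T ∧ ¬F) ∧ ¬¬x2
  step 2: (F ∧ ¬F) ∧ ¬¬x2
  step 3: F ∧ ¬¬x2
  step 4: F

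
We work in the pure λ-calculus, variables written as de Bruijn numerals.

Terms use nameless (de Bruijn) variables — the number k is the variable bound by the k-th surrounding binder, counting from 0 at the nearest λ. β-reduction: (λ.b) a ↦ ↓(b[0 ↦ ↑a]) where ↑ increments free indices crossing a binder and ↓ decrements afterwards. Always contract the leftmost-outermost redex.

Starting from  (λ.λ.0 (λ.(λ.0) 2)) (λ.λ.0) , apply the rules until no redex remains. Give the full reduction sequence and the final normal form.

Answer: normal form = λ.0 (λ.λ.λ.0)  (in 2 steps)

Working:
  start: (λ.λ.0 (λ.(λ.0) 2)) (λ.λ.0)
  →1  λ.0 (λ.(λ.0) (λ.λ.0))
  →2  λ.0 (λ.λ.λ.0)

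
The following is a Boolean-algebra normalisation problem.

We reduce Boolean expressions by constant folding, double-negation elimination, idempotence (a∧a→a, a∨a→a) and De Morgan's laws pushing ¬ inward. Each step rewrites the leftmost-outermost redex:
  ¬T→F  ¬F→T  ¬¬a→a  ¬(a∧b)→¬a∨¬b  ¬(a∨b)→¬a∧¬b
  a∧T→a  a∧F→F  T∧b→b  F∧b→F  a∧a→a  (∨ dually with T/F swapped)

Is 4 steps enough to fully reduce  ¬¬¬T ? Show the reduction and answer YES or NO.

Answer: YES — reaches normal form F in 2 ≤ 4 steps

Working:
  start: ¬¬¬T
  [1] ¬T
  [2] F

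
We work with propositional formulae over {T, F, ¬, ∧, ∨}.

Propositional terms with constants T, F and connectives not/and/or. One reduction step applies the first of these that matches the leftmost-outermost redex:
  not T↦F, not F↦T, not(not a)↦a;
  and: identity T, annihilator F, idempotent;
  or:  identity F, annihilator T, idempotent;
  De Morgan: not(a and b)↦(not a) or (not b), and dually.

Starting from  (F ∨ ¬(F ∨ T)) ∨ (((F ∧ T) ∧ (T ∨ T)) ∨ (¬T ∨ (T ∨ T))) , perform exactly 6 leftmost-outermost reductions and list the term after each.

Answer: after 6 steps: ((F ∧ T) ∧ (T ∨ T)) ∨ (¬T ∨ (T ∨ T))

Working:
  start: (F ∨ ¬(F ∨ T)) ∨ (((F ∧ T) ∧ (T ∨ T)) ∨ (¬T ∨ (T ∨ T)))
  →1  ¬(F ∨ T) ∨ (((F ∧ T) ∧ (T ∨ T)) ∨ (¬T ∨ (T ∨ T)))
  →2  (¬F ∧ ¬T) ∨ (((F ∧ T) ∧ (T ∨ T)) ∨ (¬T ∨ (T ∨ T)))
  →3  (T ∧ ¬T) ∨ (((F ∧ T) ∧ (T ∨ T)) ∨ (¬T ∨ (T ∨ T)))
  →4  ¬T ∨ (((F ∧ T) ∧ (T ∨ T)) ∨ (¬T ∨ (T ∨ T)))
  →5  F ∨ (((F ∧ T) ∧ (T ∨ T)) ∨ (¬T ∨ (T ∨ T)))
  →6  ((F ∧ T) ∧ (T ∨ T)) ∨ (¬T ∨ (T ∨ T))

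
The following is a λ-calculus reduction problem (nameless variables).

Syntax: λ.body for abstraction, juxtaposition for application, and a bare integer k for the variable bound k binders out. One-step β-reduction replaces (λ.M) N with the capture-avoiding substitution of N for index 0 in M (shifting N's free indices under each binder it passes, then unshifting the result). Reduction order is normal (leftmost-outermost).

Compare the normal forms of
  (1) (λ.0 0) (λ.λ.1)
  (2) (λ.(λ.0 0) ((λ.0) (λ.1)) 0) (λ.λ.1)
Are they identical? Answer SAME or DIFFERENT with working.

Term A:
  start: (λ.0 0) (λ.λ.1)
  →1  (λ.λ.1) (λ.λ.1)
  →2  λ.λ.λ.1

Term B:
  start: (λ.(λ.0 0) ((λ.0) (λ.1)) 0) (λ.λ.1)
  →1  (λ.0 0) ((λ.0) (λ.λ.λ.1)) (λ.λ.1)
  →2  (λ.0) (λ.λ.λ.1) ((λ.0) (λ.λ.λ.1)) (λ.λ.1)
  →3  (λ.λ.λ.1) ((λ.0) (λ.λ.λ.1)) (λ.λ.1)
  →4  (λ.λ.1) (λ.λ.1)
  →5  λ.λ.λ.1

Answer: SAME — A ⇓ λ.λ.λ.1, B ⇓ λ.λ.λ.1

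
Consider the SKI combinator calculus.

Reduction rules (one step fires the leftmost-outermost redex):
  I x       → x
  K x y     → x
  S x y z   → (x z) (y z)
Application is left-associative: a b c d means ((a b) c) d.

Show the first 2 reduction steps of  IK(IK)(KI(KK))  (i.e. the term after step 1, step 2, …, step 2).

Answer: after 2 steps: IK

Working:
  start: IK(IK)(KI(KK))
  step 1: K(IK)(KI(KK))
  step 2: IK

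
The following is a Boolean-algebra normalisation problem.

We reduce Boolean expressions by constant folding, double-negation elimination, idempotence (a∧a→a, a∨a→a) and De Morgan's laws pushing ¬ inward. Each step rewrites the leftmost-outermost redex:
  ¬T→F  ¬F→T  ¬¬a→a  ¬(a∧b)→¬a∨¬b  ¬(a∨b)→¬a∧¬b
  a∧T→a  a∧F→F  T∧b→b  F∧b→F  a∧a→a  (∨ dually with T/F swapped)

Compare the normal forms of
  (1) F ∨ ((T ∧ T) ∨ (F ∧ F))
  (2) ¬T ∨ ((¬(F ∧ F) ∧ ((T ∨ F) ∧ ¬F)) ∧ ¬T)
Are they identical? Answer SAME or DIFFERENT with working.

Answer: DIFFERENT — A ⇓ T, B ⇓ F

Working:
Term A:
  start: F ∨ ((T ∧ T) ∨ (F ∧ F))
  [1] (T ∧ T) ∨ (F ∧ F)
  [2] T ∨ (F ∧ F)
  [3] T

Term B:
  start: ¬T ∨ ((¬(F ∧ F) ∧ ((T ∨ F) ∧ ¬F)) ∧ ¬T)
  [1] F ∨ ((¬(F ∧ F) ∧ ((T ∨ F) ∧ ¬F)) ∧ ¬T)
  [2] (¬(F ∧ F) ∧ ((T ∨ F) ∧ ¬F)) ∧ ¬T
  [3] ((¬F ∨ ¬F) ∧ ((T ∨ F) ∧ ¬F)) ∧ ¬T
  [4] (¬F ∧ ((T ∨ F) ∧ ¬F)) ∧ ¬T
  [5] (T ∧ ((T ∨ F) ∧ ¬F)) ∧ ¬T
  [6] ((T ∨ F) ∧ ¬F) ∧ ¬T
  [7] (T ∧ ¬F) ∧ ¬T
  [8] ¬F ∧ ¬T
  [9] T ∧ ¬T
  [10] ¬T
  [11] F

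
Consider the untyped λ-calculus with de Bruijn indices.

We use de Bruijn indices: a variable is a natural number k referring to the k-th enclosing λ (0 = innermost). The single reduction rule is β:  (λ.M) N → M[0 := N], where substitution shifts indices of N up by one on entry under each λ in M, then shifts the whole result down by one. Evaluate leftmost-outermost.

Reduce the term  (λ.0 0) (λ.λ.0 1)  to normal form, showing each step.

Answer: normal form = λ.0 (λ.λ.0 1)  (in 2 steps)

Working:
  start: (λ.0 0) (λ.λ.0 1)
  step 1: (λ.λ.0 1) (λ.λ.0 1)
  step 2: λ.0 (λ.λ.0 1)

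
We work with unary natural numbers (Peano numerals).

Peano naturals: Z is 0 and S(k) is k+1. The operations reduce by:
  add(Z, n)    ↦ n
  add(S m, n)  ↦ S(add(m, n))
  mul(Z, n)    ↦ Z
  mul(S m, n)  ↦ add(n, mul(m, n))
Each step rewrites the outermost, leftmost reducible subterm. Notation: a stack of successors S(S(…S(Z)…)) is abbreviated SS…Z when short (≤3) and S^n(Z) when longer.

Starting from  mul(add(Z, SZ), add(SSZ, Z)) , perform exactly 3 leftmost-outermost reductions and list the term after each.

  start: mul(add(Z, SZ), add(SSZ, Z))
  [1] mul(SZ, add(SSZ, Z))
  [2] add(add(SSZ, Z), mul(Z, add(SSZ, Z)))
  [3] add(S(add(SZ, Z)), mul(Z, add(SSZ, Z)))

Answer: after 3 steps: add(S(add(SZ, Z)), mul(Z, add(SSZ, Z)))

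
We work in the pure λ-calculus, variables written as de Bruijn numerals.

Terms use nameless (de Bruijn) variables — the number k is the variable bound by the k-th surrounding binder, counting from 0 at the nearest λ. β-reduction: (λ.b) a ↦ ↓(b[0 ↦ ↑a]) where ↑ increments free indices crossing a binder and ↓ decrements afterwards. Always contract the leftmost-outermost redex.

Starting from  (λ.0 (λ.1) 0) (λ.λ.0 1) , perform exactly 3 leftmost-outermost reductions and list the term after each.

  start: (λ.0 (λ.1) 0) (λ.λ.0 1)
  step 1: (λ.λ.0 1) (λ.λ.λ.0 1) (λ.λ.0 1)
  step 2: (λ.0 (λ.λ.λ.0 1)) (λ.λ.0 1)
  step 3: (λ.λ.0 1) (λ.λ.λ.0 1)

Answer: after 3 steps: (λ.λ.0 1) (λ.λ.λ.0 1)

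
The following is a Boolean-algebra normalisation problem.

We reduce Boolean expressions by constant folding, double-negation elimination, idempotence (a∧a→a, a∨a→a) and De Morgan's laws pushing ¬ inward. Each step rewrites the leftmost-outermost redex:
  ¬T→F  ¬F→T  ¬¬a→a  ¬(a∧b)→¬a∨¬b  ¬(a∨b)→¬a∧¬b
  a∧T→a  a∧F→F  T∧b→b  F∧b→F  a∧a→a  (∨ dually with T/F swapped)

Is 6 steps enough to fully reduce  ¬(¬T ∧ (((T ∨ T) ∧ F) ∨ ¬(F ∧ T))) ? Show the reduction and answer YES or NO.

Answer: YES — reaches normal form T in 3 ≤ 6 steps

Reduction:
  start: ¬(¬T ∧ (((T ∨ T) ∧ F) ∨ ¬(F ∧ T)))
  →1  ¬¬T ∨ ¬(((T ∨ T) ∧ F) ∨ ¬(F ∧ T))
  →2  T ∨ ¬(((T ∨ T) ∧ F) ∨ ¬(F ∧ T))
  →3  T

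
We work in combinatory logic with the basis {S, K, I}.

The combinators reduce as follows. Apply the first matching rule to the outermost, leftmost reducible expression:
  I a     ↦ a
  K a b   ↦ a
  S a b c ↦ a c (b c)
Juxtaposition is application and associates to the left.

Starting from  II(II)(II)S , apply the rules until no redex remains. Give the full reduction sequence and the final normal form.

  start: II(II)(II)S
  [1] I(II)(II)S
  [2] II(II)S
  [3] I(II)S
  [4] IIS
  [5] IS
  [6] S

Answer: normal form = S  (in 6 steps)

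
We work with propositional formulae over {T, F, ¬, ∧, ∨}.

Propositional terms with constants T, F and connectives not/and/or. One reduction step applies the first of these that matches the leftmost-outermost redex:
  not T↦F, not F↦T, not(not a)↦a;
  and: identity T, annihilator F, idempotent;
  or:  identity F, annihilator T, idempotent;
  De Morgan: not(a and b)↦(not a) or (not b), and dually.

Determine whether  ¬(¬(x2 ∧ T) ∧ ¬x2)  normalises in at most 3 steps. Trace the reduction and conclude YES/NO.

  start: ¬(¬(x2 ∧ T) ∧ ¬x2)
  step 1: ¬¬(x2 ∧ T) ∨ ¬¬x2
  step 2: (x2 ∧ T) ∨ ¬¬x2
  step 3: x2 ∨ ¬¬x2

Answer: NO — after 3 steps the term is x2 ∨ ¬¬x2, not yet normal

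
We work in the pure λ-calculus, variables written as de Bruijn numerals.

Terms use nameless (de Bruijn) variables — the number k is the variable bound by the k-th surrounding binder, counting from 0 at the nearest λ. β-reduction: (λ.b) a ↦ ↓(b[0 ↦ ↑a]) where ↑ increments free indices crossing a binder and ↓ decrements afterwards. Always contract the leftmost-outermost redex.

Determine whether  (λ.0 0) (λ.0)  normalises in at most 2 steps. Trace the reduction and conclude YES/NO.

Answer: YES — reaches normal form λ.0 in 2 ≤ 2 steps

Working:
  start: (λ.0 0) (λ.0)
  step 1: (λ.0) (λ.0)
  step 2: λ.0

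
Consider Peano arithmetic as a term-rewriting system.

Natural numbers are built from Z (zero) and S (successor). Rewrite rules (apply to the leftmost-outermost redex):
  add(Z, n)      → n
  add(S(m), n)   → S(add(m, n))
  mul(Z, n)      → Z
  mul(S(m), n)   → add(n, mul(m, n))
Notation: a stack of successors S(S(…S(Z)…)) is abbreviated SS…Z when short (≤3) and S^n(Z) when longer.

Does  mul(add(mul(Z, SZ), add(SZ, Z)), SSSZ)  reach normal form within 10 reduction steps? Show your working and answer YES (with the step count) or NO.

Answer: YES — reaches normal form SSSZ in 10 ≤ 10 steps

Derivation:
  start: mul(add(mul(Z, SZ), add(SZ, Z)), SSSZ)
  [1] mul(add(Z, add(SZ, Z)), SSSZ)
  [2] mul(add(SZ, Z), SSSZ)
  [3] mul(S(add(Z, Z)), SSSZ)
  [4] add(SSSZ, mul(add(Z, Z), SSSZ))
  [5] S(add(SSZ, mul(add(Z, Z), SSSZ)))
  [6] S(S(add(SZ, mul(add(Z, Z), SSSZ))))
  [7] S(S(S(add(Z, mul(add(Z, Z), SSSZ)))))
  [8] S(S(S(mul(add(Z, Z), SSSZ))))
  [9] S(S(S(mul(Z, SSSZ))))
  [10] SSSZ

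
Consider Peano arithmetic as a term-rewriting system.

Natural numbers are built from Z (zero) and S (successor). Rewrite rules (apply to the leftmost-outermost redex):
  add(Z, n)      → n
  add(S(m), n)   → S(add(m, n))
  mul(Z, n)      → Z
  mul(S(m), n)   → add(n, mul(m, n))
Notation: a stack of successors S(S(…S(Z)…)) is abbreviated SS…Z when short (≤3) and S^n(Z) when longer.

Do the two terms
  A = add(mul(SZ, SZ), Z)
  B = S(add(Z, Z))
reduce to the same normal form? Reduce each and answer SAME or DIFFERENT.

Term A:
  start: add(mul(SZ, SZ), Z)
  step 1: add(add(SZ, mul(Z, SZ)), Z)
  step 2: add(S(add(Z, mul(Z, SZ))), Z)
  step 3: S(add(add(Z, mul(Z, SZ)), Z))
  step 4: S(add(mul(Z, SZ), Z))
  step 5: S(add(Z, Z))
  step 6: SZ

Term B:
  start: S(add(Z, Z))
  step 1: SZ

Answer: SAME — A ⇓ SZ, B ⇓ SZ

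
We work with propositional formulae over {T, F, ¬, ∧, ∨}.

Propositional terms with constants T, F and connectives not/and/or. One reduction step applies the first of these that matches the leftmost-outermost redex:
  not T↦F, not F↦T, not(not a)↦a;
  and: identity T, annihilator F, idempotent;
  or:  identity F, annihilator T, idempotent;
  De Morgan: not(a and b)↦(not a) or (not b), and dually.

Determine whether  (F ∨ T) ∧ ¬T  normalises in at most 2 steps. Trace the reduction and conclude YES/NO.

Answer: NO — after 2 steps the term is ¬T, not yet normal

Derivation:
  start: (F ∨ T) ∧ ¬T
  [1] T ∧ ¬T
  [2] ¬T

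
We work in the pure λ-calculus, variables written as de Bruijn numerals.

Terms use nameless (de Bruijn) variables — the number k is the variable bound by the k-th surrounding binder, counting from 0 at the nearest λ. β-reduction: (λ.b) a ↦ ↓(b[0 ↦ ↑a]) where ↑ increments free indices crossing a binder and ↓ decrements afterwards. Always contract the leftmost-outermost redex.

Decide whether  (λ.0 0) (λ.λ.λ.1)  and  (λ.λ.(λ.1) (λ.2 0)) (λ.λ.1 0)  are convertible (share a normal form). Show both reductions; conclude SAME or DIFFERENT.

Answer: DIFFERENT — A ⇓ λ.λ.1, B ⇓ λ.0

Working:
Term A:
  start: (λ.0 0) (λ.λ.λ.1)
  step 1: (λ.λ.λ.1) (λ.λ.λ.1)
  step 2: λ.λ.1

Term B:
  start: (λ.λ.(λ.1) (λ.2 0)) (λ.λ.1 0)
  step 1: λ.(λ.1) (λ.(λ.λ.1 0) 0)
  step 2: λ.0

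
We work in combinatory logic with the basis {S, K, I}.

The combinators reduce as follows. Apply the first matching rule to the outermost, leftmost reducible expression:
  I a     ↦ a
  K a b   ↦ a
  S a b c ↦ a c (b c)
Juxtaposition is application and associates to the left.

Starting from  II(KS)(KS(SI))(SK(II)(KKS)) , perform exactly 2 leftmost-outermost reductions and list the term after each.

Answer: after 2 steps: KS(KS(SI))(SK(II)(KKS))

Working:
  start: II(KS)(KS(SI))(SK(II)(KKS))
  [1] I(KS)(KS(SI))(SK(II)(KKS))
  [2] KS(KS(SI))(SK(II)(KKS))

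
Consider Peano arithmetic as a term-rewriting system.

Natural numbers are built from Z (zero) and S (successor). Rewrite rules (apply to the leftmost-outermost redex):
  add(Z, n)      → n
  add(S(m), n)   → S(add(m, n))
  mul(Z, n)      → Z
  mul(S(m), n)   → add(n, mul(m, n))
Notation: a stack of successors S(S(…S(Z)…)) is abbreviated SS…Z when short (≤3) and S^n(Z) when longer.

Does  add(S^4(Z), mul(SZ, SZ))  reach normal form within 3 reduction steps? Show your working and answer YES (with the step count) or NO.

Answer: NO — after 3 steps the term is S(S(S(add(SZ, mul(SZ, SZ))))), not yet normal

Working:
  start: add(S^4(Z), mul(SZ, SZ))
  [1] S(add(SSSZ, mul(SZ, SZ)))
  [2] S(S(add(SSZ, mul(SZ, SZ))))
  [3] S(S(S(add(SZ, mul(SZ, SZ)))))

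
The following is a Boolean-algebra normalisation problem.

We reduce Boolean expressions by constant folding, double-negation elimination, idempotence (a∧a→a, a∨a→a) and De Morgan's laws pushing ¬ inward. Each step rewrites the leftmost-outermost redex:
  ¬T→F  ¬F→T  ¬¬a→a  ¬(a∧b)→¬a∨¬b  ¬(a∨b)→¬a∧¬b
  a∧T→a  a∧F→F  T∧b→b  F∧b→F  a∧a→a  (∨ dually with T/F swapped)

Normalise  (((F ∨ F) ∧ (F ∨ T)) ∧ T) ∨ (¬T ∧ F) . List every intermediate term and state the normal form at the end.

Answer: normal form = F  (in 5 steps)

Working:
  start: (((F ∨ F) ∧ (F ∨ T)) ∧ T) ∨ (¬T ∧ F)
  [1] ((F ∨ F) ∧ (F ∨ T)) ∨ (¬T ∧ F)
  [2] (F ∧ (F ∨ T)) ∨ (¬T ∧ F)
  [3] F ∨ (¬T ∧ F)
  [4] ¬T ∧ F
  [5] F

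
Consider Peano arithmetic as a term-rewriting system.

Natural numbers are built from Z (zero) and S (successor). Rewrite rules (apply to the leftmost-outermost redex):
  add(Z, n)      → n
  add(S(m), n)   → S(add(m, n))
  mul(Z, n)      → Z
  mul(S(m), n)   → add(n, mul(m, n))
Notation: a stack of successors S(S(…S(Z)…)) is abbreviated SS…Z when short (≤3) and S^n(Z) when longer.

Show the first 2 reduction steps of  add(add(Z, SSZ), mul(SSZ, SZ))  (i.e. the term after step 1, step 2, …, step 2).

  start: add(add(Z, SSZ), mul(SSZ, SZ))
  [1] add(SSZ, mul(SSZ, SZ))
  [2] S(add(SZ, mul(SSZ, SZ)))

Answer: after 2 steps: S(add(SZ, mul(SSZ, SZ)))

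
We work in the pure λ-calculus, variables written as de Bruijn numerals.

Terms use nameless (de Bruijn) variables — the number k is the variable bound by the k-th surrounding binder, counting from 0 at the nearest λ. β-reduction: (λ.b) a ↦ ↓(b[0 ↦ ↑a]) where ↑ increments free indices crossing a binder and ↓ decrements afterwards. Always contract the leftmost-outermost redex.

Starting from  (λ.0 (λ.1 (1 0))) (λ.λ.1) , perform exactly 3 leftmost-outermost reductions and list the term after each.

  start: (λ.0 (λ.1 (1 0))) (λ.λ.1)
  step 1: (λ.λ.1) (λ.(λ.λ.1) ((λ.λ.1) 0))
  step 2: λ.λ.(λ.λ.1) ((λ.λ.1) 0)
  step 3: λ.λ.λ.(λ.λ.1) 1

Answer: after 3 steps: λ.λ.λ.(λ.λ.1) 1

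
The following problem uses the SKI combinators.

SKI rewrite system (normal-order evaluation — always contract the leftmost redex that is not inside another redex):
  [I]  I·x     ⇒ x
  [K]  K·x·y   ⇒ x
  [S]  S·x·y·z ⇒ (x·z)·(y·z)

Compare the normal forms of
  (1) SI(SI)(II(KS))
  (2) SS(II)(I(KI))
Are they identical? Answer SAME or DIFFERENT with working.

Term A:
  start: SI(SI)(II(KS))
  step 1: I(II(KS))(SI(II(KS)))
  step 2: II(KS)(SI(II(KS)))
  step 3: I(KS)(SI(II(KS)))
  step 4: KS(SI(II(KS)))
  step 5: S

Term B:
  start: SS(II)(I(KI))
  step 1: S(I(KI))(II(I(KI)))
  step 2: S(KI)(II(I(KI)))
  step 3: S(KI)(I(I(KI)))
  step 4: S(KI)(I(KI))
  step 5: S(KI)(KI)

Answer: DIFFERENT — A ⇓ S, B ⇓ S(KI)(KI)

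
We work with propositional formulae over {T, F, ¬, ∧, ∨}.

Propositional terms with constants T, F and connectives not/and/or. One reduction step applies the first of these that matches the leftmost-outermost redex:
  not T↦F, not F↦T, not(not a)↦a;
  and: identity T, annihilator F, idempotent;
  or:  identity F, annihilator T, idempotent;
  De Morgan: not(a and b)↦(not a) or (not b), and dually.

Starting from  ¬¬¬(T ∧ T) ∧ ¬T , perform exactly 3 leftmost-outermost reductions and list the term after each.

Answer: after 3 steps: ¬T ∧ ¬T

Reduction:
  start: ¬¬¬(T ∧ T) ∧ ¬T
  [1] ¬(T ∧ T) ∧ ¬T
  [2] (¬T ∨ ¬T) ∧ ¬T
  [3] ¬T ∧ ¬T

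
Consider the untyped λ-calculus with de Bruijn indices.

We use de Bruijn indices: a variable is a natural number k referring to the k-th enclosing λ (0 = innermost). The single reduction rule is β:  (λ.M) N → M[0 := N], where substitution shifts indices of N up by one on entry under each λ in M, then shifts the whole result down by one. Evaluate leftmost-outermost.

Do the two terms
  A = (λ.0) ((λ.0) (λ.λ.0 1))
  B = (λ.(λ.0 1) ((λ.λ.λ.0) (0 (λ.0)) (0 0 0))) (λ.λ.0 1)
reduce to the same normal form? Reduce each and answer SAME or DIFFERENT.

Answer: SAME — A ⇓ λ.λ.0 1, B ⇓ λ.λ.0 1

Derivation:
Term A:
  start: (λ.0) ((λ.0) (λ.λ.0 1))
  →1  (λ.0) (λ.λ.0 1)
  →2  λ.λ.0 1

Term B:
  start: (λ.(λ.0 1) ((λ.λ.λ.0) (0 (λ.0)) (0 0 0))) (λ.λ.0 1)
  →1  (λ.0 (λ.λ.0 1)) ((λ.λ.λ.0) ((λ.λ.0 1) (λ.0)) ((λ.λ.0 1) (λ.λ.0 1) (λ.λ.0 1)))
  →2  (λ.λ.λ.0) ((λ.λ.0 1) (λ.0)) ((λ.λ.0 1) (λ.λ.0 1) (λ.λ.0 1)) (λ.λ.0 1)
  →3  (λ.λ.0) ((λ.λ.0 1) (λ.λ.0 1) (λ.λ.0 1)) (λ.λ.0 1)
  →4  (λ.0) (λ.λ.0 1)
  →5  λ.λ.0 1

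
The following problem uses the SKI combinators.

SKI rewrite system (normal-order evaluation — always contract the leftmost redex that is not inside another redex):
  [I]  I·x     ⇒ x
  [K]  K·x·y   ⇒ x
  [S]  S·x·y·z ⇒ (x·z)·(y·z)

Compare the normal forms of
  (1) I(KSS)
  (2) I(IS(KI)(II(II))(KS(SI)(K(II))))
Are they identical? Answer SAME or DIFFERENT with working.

Term A:
  start: I(KSS)
  [1] KSS
  [2] S

Term B:
  start: I(IS(KI)(II(II))(KS(SI)(K(II))))
  [1] IS(KI)(II(II))(KS(SI)(K(II)))
  [2] S(KI)(II(II))(KS(SI)(K(II)))
  [3] KI(KS(SI)(K(II)))(II(II)(KS(SI)(K(II))))
  [4] I(II(II)(KS(SI)(K(II))))
  [5] II(II)(KS(SI)(K(II)))
  [6] I(II)(KS(SI)(K(II)))
  [7] II(KS(SI)(K(II)))
  [8] I(KS(SI)(K(II)))
  [9] KS(SI)(K(II))
  [10] S(K(II))
  [11] S(KI)

Answer: DIFFERENT — A ⇓ S, B ⇓ S(KI)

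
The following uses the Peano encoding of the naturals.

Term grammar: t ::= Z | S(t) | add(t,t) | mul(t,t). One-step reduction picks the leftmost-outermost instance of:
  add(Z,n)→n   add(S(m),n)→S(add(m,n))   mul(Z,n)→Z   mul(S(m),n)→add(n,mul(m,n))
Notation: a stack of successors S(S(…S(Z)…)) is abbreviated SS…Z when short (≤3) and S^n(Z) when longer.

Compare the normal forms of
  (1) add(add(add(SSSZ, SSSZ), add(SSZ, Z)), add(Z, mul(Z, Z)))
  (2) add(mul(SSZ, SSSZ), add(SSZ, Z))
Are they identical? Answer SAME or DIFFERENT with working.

Term A:
  start: add(add(add(SSSZ, SSSZ), add(SSZ, Z)), add(Z, mul(Z, Z)))
  step 1: add(add(S(add(SSZ, SSSZ)), add(SSZ, Z)), add(Z, mul(Z, Z)))
  step 2: add(S(add(add(SSZ, SSSZ), add(SSZ, Z))), add(Z, mul(Z, Z)))
  step 3: S(add(add(add(SSZ, SSSZ), add(SSZ, Z)), add(Z, mul(Z, Z))))
  step 4: S(add(add(S(add(SZ, SSSZ)), add(SSZ, Z)), add(Z, mul(Z, Z))))
  step 5: S(add(S(add(add(SZ, SSSZ), add(SSZ, Z))), add(Z, mul(Z, Z))))
  step 6: S(S(add(add(add(SZ, SSSZ), add(SSZ, Z)), add(Z, mul(Z, Z)))))
  step 7: S(S(add(add(S(add(Z, SSSZ)), add(SSZ, Z)), add(Z, mul(Z, Z)))))
  step 8: S(S(add(S(add(add(Z, SSSZ), add(SSZ, Z))), add(Z, mul(Z, Z)))))
  step 9: S(S(S(add(add(add(Z, SSSZ), add(SSZ, Z)), add(Z, mul(Z, Z))))))
  step 10: S(S(S(add(add(SSSZ, add(SSZ, Z)), add(Z, mul(Z, Z))))))
  step 11: S(S(S(add(S(add(SSZ, add(SSZ, Z))), add(Z, mul(Z, Z))))))
  step 12: S(S(S(S(add(add(SSZ, add(SSZ, Z)), add(Z, mul(Z, Z)))))))
  step 13: S(S(S(S(add(S(add(SZ, add(SSZ, Z))), add(Z, mul(Z, Z)))))))
  step 14: S(S(S(S(S(add(add(SZ, add(SSZ, Z)), add(Z, mul(Z, Z))))))))
  step 15: S(S(S(S(S(add(S(add(Z, add(SSZ, Z))), add(Z, mul(Z, Z))))))))
  step 16: S(S(S(S(S(S(add(add(Z, add(SSZ, Z)), add(Z, mul(Z, Z)))))))))
  step 17: S(S(S(S(S(S(add(add(SSZ, Z), add(Z, mul(Z, Z)))))))))
  step 18: S(S(S(S(S(S(add(S(add(SZ, Z)), add(Z, mul(Z, Z)))))))))
  step 19: S(S(S(S(S(S(S(add(add(SZ, Z), add(Z, mul(Z, Z))))))))))
  step 20: S(S(S(S(S(S(S(add(S(add(Z, Z)), add(Z, mul(Z, Z))))))))))
  step 21: S(S(S(S(S(S(S(S(add(add(Z, Z), add(Z, mul(Z, Z)))))))))))
  step 22: S(S(S(S(S(S(S(S(add(Z, add(Z, mul(Z, Z)))))))))))
  step 23: S(S(S(S(S(S(S(S(add(Z, mul(Z, Z))))))))))
  step 24: S(S(S(S(S(S(S(S(mul(Z, Z)))))))))
  step 25: S^8(Z)

Term B:
  start: add(mul(SSZ, SSSZ), add(SSZ, Z))
  step 1: add(add(SSSZ, mul(SZ, SSSZ)), add(SSZ, Z))
  step 2: add(S(add(SSZ, mul(SZ, SSSZ))), add(SSZ, Z))
  step 3: S(add(add(SSZ, mul(SZ, SSSZ)), add(SSZ, Z)))
  step 4: S(add(S(add(SZ, mul(SZ, SSSZ))), add(SSZ, Z)))
  step 5: S(S(add(add(SZ, mul(SZ, SSSZ)), add(SSZ, Z))))
  step 6: S(S(add(S(add(Z, mul(SZ, SSSZ))), add(SSZ, Z))))
  step 7: S(S(S(add(add(Z, mul(SZ, SSSZ)), add(SSZ, Z)))))
  step 8: S(S(S(add(mul(SZ, SSSZ), add(SSZ, Z)))))
  step 9: S(S(S(add(add(SSSZ, mul(Z, SSSZ)), add(SSZ, Z)))))
  step 10: S(S(S(add(S(add(SSZ, mul(Z, SSSZ))), add(SSZ, Z)))))
  step 11: S(S(S(S(add(add(SSZ, mul(Z, SSSZ)), add(SSZ, Z))))))
  step 12: S(S(S(S(add(S(add(SZ, mul(Z, SSSZ))), add(SSZ, Z))))))
  step 13: S(S(S(S(S(add(add(SZ, mul(Z, SSSZ)), add(SSZ, Z)))))))
  step 14: S(S(S(S(S(add(S(add(Z, mul(Z, SSSZ))), add(SSZ, Z)))))))
  step 15: S(S(S(S(S(S(add(add(Z, mul(Z, SSSZ)), add(SSZ, Z))))))))
  step 16: S(S(S(S(S(S(add(mul(Z, SSSZ), add(SSZ, Z))))))))
  step 17: S(S(S(S(S(S(add(Z, add(SSZ, Z))))))))
  step 18: S(S(S(S(S(S(add(SSZ, Z)))))))
  step 19: S(S(S(S(S(S(S(add(SZ, Z))))))))
  step 20: S(S(S(S(S(S(S(S(add(Z, Z)))))))))
  step 21: S^8(Z)

Answer: SAME — A ⇓ S^8(Z), B ⇓ S^8(Z)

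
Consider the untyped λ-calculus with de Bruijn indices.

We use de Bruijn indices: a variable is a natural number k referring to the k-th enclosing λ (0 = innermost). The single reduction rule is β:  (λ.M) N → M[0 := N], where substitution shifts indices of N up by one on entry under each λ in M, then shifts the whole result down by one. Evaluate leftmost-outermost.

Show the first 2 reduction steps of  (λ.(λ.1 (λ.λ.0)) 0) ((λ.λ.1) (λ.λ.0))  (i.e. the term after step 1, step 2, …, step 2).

  start: (λ.(λ.1 (λ.λ.0)) 0) ((λ.λ.1) (λ.λ.0))
  [1] (λ.(λ.λ.1) (λ.λ.0) (λ.λ.0)) ((λ.λ.1) (λ.λ.0))
  [2] (λ.λ.1) (λ.λ.0) (λ.λ.0)

Answer: after 2 steps: (λ.λ.1) (λ.λ.0) (λ.λ.0)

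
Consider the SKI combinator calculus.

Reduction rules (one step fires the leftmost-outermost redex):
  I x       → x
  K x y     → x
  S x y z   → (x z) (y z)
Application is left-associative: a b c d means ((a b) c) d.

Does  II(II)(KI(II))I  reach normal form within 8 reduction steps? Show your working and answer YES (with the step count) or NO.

Answer: YES — reaches normal form I in 6 ≤ 8 steps

Derivation:
  start: II(II)(KI(II))I
  [1] I(II)(KI(II))I
  [2] II(KI(II))I
  [3] I(KI(II))I
  [4] KI(II)I
  [5] II
  [6] I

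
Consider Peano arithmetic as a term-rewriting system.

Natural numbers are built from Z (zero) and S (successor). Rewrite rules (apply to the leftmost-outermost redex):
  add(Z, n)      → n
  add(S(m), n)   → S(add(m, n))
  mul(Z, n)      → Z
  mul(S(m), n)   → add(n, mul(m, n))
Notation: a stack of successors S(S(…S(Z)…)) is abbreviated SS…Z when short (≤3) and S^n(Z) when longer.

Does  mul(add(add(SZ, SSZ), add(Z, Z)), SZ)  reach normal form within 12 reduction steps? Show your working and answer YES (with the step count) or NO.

Answer: NO — after 12 steps the term is S(S(add(SZ, mul(add(Z, add(Z, Z)), SZ)))), not yet normal

Derivation:
  start: mul(add(add(SZ, SSZ), add(Z, Z)), SZ)
  →1  mul(add(S(add(Z, SSZ)), add(Z, Z)), SZ)
  →2  mul(S(add(add(Z, SSZ), add(Z, Z))), SZ)
  →3  add(SZ, mul(add(add(Z, SSZ), add(Z, Z)), SZ))
  →4  S(add(Z, mul(add(add(Z, SSZ), add(Z, Z)), SZ)))
  →5  S(mul(add(add(Z, SSZ), add(Z, Z)), SZ))
  →6  S(mul(add(SSZ, add(Z, Z)), SZ))
  →7  S(mul(S(add(SZ, add(Z, Z))), SZ))
  →8  S(add(SZ, mul(add(SZ, add(Z, Z)), SZ)))
  →9  S(S(add(Z, mul(add(SZ, add(Z, Z)), SZ))))
  →10  S(S(mul(add(SZ, add(Z, Z)), SZ)))
  →11  S(S(mul(S(add(Z, add(Z, Z))), SZ)))
  →12  S(S(add(SZ, mul(add(Z, add(Z, Z)), SZ))))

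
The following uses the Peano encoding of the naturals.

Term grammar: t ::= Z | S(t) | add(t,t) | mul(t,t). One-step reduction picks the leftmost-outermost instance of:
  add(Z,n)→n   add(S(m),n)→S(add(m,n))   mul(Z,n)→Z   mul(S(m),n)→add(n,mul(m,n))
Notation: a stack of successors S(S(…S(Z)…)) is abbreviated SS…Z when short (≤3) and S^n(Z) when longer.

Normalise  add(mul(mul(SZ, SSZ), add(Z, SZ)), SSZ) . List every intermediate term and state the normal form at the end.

  start: add(mul(mul(SZ, SSZ), add(Z, SZ)), SSZ)
  step 1: add(mul(add(SSZ, mul(Z, SSZ)), add(Z, SZ)), SSZ)
  step 2: add(mul(S(add(SZ, mul(Z, SSZ))), add(Z, SZ)), SSZ)
  step 3: add(add(add(Z, SZ), mul(add(SZ, mul(Z, SSZ)), add(Z, SZ))), SSZ)
  step 4: add(add(SZ, mul(add(SZ, mul(Z, SSZ)), add(Z, SZ))), SSZ)
  step 5: add(S(add(Z, mul(add(SZ, mul(Z, SSZ)), add(Z, SZ)))), SSZ)
  step 6: S(add(add(Z, mul(add(SZ, mul(Z, SSZ)), add(Z, SZ))), SSZ))
  step 7: S(add(mul(add(SZ, mul(Z, SSZ)), add(Z, SZ)), SSZ))
  step 8: S(add(mul(S(add(Z, mul(Z, SSZ))), add(Z, SZ)), SSZ))
  step 9: S(add(add(add(Z, SZ), mul(add(Z, mul(Z, SSZ)), add(Z, SZ))), SSZ))
  step 10: S(add(add(SZ, mul(add(Z, mul(Z, SSZ)), add(Z, SZ))), SSZ))
  step 11: S(add(S(add(Z, mul(add(Z, mul(Z, SSZ)), add(Z, SZ)))), SSZ))
  step 12: S(S(add(add(Z, mul(add(Z, mul(Z, SSZ)), add(Z, SZ))), SSZ)))
  step 13: S(S(add(mul(add(Z, mul(Z, SSZ)), add(Z, SZ)), SSZ)))
  step 14: S(S(add(mul(mul(Z, SSZ), add(Z, SZ)), SSZ)))
  step 15: S(S(add(mul(Z, add(Z, SZ)), SSZ)))
  step 16: S(S(add(Z, SSZ)))
  step 17: S^4(Z)

Answer: normal form = S^4(Z)  (in 17 steps)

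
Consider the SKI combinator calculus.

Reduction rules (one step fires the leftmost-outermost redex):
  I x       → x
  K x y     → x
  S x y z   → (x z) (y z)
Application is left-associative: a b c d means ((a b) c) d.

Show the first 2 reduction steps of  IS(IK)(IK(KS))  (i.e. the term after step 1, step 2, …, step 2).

Answer: after 2 steps: SK(IK(KS))

Derivation:
  start: IS(IK)(IK(KS))
  →1  S(IK)(IK(KS))
  →2  SK(IK(KS))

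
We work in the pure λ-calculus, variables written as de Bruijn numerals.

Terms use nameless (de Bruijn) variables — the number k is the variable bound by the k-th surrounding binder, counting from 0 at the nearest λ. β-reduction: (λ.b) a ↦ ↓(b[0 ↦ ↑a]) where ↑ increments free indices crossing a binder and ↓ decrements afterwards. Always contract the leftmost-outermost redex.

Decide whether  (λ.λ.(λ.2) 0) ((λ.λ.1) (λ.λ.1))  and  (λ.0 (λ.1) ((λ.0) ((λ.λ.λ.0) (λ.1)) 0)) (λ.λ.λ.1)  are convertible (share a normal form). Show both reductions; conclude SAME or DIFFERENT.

Answer: DIFFERENT — A ⇓ λ.λ.λ.λ.1, B ⇓ λ.λ.0

Derivation:
Term A:
  start: (λ.λ.(λ.2) 0) ((λ.λ.1) (λ.λ.1))
  [1] λ.(λ.(λ.λ.1) (λ.λ.1)) 0
  [2] λ.(λ.λ.1) (λ.λ.1)
  [3] λ.λ.λ.λ.1

Term B:
  start: (λ.0 (λ.1) ((λ.0) ((λ.λ.λ.0) (λ.1)) 0)) (λ.λ.λ.1)
  [1] (λ.λ.λ.1) (λ.λ.λ.λ.1) ((λ.0) ((λ.λ.λ.0) (λ.λ.λ.λ.1)) (λ.λ.λ.1))
  [2] (λ.λ.1) ((λ.0) ((λ.λ.λ.0) (λ.λ.λ.λ.1)) (λ.λ.λ.1))
  [3] λ.(λ.0) ((λ.λ.λ.0) (λ.λ.λ.λ.1)) (λ.λ.λ.1)
  [4] λ.(λ.λ.λ.0) (λ.λ.λ.λ.1) (λ.λ.λ.1)
  [5] λ.(λ.λ.0) (λ.λ.λ.1)
  [6] λ.λ.0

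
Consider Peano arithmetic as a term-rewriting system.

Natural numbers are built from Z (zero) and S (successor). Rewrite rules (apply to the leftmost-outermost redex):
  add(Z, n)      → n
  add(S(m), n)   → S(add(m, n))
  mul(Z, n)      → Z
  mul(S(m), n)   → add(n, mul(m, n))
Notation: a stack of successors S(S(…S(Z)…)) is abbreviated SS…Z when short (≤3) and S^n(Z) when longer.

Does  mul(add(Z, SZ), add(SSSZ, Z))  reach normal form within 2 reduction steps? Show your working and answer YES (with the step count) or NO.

Answer: NO — after 2 steps the term is add(add(SSSZ, Z), mul(Z, add(SSSZ, Z))), not yet normal

Derivation:
  start: mul(add(Z, SZ), add(SSSZ, Z))
  step 1: mul(SZ, add(SSSZ, Z))
  step 2: add(add(SSSZ, Z), mul(Z, add(SSSZ, Z)))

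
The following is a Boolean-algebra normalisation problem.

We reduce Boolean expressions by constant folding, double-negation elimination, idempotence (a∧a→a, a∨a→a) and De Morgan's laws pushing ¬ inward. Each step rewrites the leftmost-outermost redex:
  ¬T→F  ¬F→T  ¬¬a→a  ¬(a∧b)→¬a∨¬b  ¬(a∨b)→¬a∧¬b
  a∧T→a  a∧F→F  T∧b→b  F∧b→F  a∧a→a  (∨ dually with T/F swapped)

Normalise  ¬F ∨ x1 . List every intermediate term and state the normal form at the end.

  start: ¬F ∨ x1
  →1  T ∨ x1
  →2  T

Answer: normal form = T  (in 2 steps)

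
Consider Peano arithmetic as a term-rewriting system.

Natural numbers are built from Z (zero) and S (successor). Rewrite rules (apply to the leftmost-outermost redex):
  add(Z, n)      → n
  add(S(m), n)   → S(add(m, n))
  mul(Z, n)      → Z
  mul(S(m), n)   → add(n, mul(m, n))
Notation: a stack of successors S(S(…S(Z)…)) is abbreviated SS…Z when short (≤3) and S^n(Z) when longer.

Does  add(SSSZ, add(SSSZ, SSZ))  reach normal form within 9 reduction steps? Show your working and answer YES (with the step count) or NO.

Answer: YES — reaches normal form S^8(Z) in 8 ≤ 9 steps

Reduction:
  start: add(SSSZ, add(SSSZ, SSZ))
  [1] S(add(SSZ, add(SSSZ, SSZ)))
  [2] S(S(add(SZ, add(SSSZ, SSZ))))
  [3] S(S(S(add(Z, add(SSSZ, SSZ)))))
  [4] S(S(S(add(SSSZ, SSZ))))
  [5] S(S(S(S(add(SSZ, SSZ)))))
  [6] S(S(S(S(S(add(SZ, SSZ))))))
  [7] S(S(S(S(S(S(add(Z, SSZ)))))))
  [8] S^8(Z)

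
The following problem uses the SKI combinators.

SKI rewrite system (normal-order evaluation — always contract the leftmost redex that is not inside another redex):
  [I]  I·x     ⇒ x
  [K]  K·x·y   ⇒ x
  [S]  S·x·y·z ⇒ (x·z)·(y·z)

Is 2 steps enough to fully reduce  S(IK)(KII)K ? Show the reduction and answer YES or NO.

Answer: NO — after 2 steps the term is KK(KIIK), not yet normal

Working:
  start: S(IK)(KII)K
  [1] IKK(KIIK)
  [2] KK(KIIK)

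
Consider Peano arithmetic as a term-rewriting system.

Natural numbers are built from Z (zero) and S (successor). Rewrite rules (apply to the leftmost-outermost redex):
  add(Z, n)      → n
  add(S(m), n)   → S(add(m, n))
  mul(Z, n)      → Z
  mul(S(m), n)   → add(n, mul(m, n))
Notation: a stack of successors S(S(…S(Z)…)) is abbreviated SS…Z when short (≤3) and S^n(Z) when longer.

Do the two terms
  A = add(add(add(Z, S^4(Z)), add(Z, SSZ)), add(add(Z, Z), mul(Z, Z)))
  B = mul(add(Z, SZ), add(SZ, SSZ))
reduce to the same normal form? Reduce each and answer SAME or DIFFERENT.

Term A:
  start: add(add(add(Z, S^4(Z)), add(Z, SSZ)), add(add(Z, Z), mul(Z, Z)))
  [1] add(add(S^4(Z), add(Z, SSZ)), add(add(Z, Z), mul(Z, Z)))
  [2] add(S(add(SSSZ, add(Z, SSZ))), add(add(Z, Z), mul(Z, Z)))
  [3] S(add(add(SSSZ, add(Z, SSZ)), add(add(Z, Z), mul(Z, Z))))
  [4] S(add(S(add(SSZ, add(Z, SSZ))), add(add(Z, Z), mul(Z, Z))))
  [5] S(S(add(add(SSZ, add(Z, SSZ)), add(add(Z, Z), mul(Z, Z)))))
  [6] S(S(add(S(add(SZ, add(Z, SSZ))), add(add(Z, Z), mul(Z, Z)))))
  [7] S(S(S(add(add(SZ, add(Z, SSZ)), add(add(Z, Z), mul(Z, Z))))))
  [8] S(S(S(add(S(add(Z, add(Z, SSZ))), add(add(Z, Z), mul(Z, Z))))))
  [9] S(S(S(S(add(add(Z, add(Z, SSZ)), add(add(Z, Z), mul(Z, Z)))))))
  [10] S(S(S(S(add(add(Z, SSZ), add(add(Z, Z), mul(Z, Z)))))))
  [11] S(S(S(S(add(SSZ, add(add(Z, Z), mul(Z, Z)))))))
  [12] S(S(S(S(S(add(SZ, add(add(Z, Z), mul(Z, Z))))))))
  [13] S(S(S(S(S(S(add(Z, add(add(Z, Z), mul(Z, Z)))))))))
  [14] S(S(S(S(S(S(add(add(Z, Z), mul(Z, Z))))))))
  [15] S(S(S(S(S(S(add(Z, mul(Z, Z))))))))
  [16] S(S(S(S(S(S(mul(Z, Z)))))))
  [17] S^6(Z)

Term B:
  start: mul(add(Z, SZ), add(SZ, SSZ))
  [1] mul(SZ, add(SZ, SSZ))
  [2] add(add(SZ, SSZ), mul(Z, add(SZ, SSZ)))
  [3] add(S(add(Z, SSZ)), mul(Z, add(SZ, SSZ)))
  [4] S(add(add(Z, SSZ), mul(Z, add(SZ, SSZ))))
  [5] S(add(SSZ, mul(Z, add(SZ, SSZ))))
  [6] S(S(add(SZ, mul(Z, add(SZ, SSZ)))))
  [7] S(S(S(add(Z, mul(Z, add(SZ, SSZ))))))
  [8] S(S(S(mul(Z, add(SZ, SSZ)))))
  [9] SSSZ

Answer: DIFFERENT — A ⇓ S^6(Z), B ⇓ SSSZ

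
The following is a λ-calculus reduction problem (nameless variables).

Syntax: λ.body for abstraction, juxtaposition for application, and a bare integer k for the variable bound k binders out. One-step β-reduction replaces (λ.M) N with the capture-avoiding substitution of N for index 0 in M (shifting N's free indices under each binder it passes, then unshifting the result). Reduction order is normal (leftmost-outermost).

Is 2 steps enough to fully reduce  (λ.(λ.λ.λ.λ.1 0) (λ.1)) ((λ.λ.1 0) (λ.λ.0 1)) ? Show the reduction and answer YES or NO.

  start: (λ.(λ.λ.λ.λ.1 0) (λ.1)) ((λ.λ.1 0) (λ.λ.0 1))
  step 1: (λ.λ.λ.λ.1 0) (λ.(λ.λ.1 0) (λ.λ.0 1))
  step 2: λ.λ.λ.1 0

Answer: YES — reaches normal form λ.λ.λ.1 0 in 2 ≤ 2 steps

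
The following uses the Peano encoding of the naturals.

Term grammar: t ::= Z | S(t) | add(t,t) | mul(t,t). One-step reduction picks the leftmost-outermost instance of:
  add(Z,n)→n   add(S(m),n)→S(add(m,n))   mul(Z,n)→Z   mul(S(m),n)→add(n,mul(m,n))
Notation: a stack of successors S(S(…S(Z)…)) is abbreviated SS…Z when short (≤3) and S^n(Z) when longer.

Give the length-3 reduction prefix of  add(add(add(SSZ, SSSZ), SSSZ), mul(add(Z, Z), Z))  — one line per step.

Answer: after 3 steps: S(add(add(add(SZ, SSSZ), SSSZ), mul(add(Z, Z), Z)))

Derivation:
  start: add(add(add(SSZ, SSSZ), SSSZ), mul(add(Z, Z), Z))
  [1] add(add(S(add(SZ, SSSZ)), SSSZ), mul(add(Z, Z), Z))
  [2] add(S(add(add(SZ, SSSZ), SSSZ)), mul(add(Z, Z), Z))
  [3] S(add(add(add(SZ, SSSZ), SSSZ), mul(add(Z, Z), Z)))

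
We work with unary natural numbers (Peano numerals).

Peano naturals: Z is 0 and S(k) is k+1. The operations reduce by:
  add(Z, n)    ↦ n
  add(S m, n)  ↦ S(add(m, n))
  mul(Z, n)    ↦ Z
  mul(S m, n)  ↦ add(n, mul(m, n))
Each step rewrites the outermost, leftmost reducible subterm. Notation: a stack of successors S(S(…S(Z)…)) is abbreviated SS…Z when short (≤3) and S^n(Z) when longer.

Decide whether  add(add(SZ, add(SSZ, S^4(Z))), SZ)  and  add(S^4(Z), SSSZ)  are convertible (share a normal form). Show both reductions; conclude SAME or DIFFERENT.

Term A:
  start: add(add(SZ, add(SSZ, S^4(Z))), SZ)
  step 1: add(S(add(Z, add(SSZ, S^4(Z)))), SZ)
  step 2: S(add(add(Z, add(SSZ, S^4(Z))), SZ))
  step 3: S(add(add(SSZ, S^4(Z)), SZ))
  step 4: S(add(S(add(SZ, S^4(Z))), SZ))
  step 5: S(S(add(add(SZ, S^4(Z)), SZ)))
  step 6: S(S(add(S(add(Z, S^4(Z))), SZ)))
  step 7: S(S(S(add(add(Z, S^4(Z)), SZ))))
  step 8: S(S(S(add(S^4(Z), SZ))))
  step 9: S(S(S(S(add(SSSZ, SZ)))))
  step 10: S(S(S(S(S(add(SSZ, SZ))))))
  step 11: S(S(S(S(S(S(add(SZ, SZ)))))))
  step 12: S(S(S(S(S(S(S(add(Z, SZ))))))))
  step 13: S^8(Z)

Term B:
  start: add(S^4(Z), SSSZ)
  step 1: S(add(SSSZ, SSSZ))
  step 2: S(S(add(SSZ, SSSZ)))
  step 3: S(S(S(add(SZ, SSSZ))))
  step 4: S(S(S(S(add(Z, SSSZ)))))
  step 5: S^7(Z)

Answer: DIFFERENT — A ⇓ S^8(Z), B ⇓ S^7(Z)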